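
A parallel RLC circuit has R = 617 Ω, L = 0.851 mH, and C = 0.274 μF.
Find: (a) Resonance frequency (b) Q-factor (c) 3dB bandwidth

Step 1 — Resonance: ω₀ = 1/√(LC) = 1/√(0.000851·2.74e-07) = 6.549e+04 rad/s.
Step 2 — f₀ = ω₀/(2π) = 1.042e+04 Hz.
Step 3 — Parallel Q: Q = R/(ω₀L) = 617/(6.549e+04·0.000851) = 11.07.
Step 4 — Bandwidth: Δω = ω₀/Q = 5915 rad/s; BW = Δω/(2π) = 941.4 Hz.

(a) f₀ = 1.042e+04 Hz  (b) Q = 11.07  (c) BW = 941.4 Hz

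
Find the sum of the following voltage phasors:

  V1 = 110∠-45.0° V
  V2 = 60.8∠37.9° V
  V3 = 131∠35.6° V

Step 1 — Convert each phasor to rectangular form:
  V1 = 110·(cos(-45.0°) + j·sin(-45.0°)) = 77.78 - j77.78 V
  V2 = 60.8·(cos(37.9°) + j·sin(37.9°)) = 47.98 + j37.35 V
  V3 = 131·(cos(35.6°) + j·sin(35.6°)) = 106.5 + j76.26 V
Step 2 — Sum components: V_total = 232.3 + j35.82 V.
Step 3 — Convert to polar: |V_total| = 235 V, ∠V_total = 8.8°.

V_total = 235∠8.8° V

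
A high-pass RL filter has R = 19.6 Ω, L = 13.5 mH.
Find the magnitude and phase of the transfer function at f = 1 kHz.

Step 1 — Angular frequency: ω = 2π·1000 = 6283 rad/s.
Step 2 — Transfer function: H(jω) = jωL/(R + jωL).
Step 3 — Numerator jωL = j·84.82; denominator R + jωL = 19.6 + j84.82.
Step 4 — H = 0.9493 + j0.2194.
Step 5 — Magnitude: |H| = 0.9743 (-0.2 dB); phase: φ = 13.0°.

|H| = 0.9743 (-0.2 dB), φ = 13.0°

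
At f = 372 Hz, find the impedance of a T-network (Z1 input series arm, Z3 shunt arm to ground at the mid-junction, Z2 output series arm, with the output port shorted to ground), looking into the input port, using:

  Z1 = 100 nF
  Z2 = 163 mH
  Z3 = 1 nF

Step 1 — Angular frequency: ω = 2π·f = 2π·372 = 2337 rad/s.
Step 2 — Component impedances:
  Z1: Z = 1/(jωC) = -j/(ω·C) = 0 - j4278 Ω
  Z2: Z = jωL = j·2337·0.163 = 0 + j381 Ω
  Z3: Z = 1/(jωC) = -j/(ω·C) = 0 - j4.278e+05 Ω
Step 3 — With the output port shorted to ground, the output series arm Z2 runs from the junction to ground; the shunt arm Z3 also runs from the junction to ground. They appear in parallel: Z3 || Z2 = 0 + j381.3 Ω.
Step 4 — Series with input arm Z1: Z_in = Z1 + (Z3 || Z2) = 0 - j3897 Ω = 3897∠-90.0° Ω.

Z = 0 - j3897 Ω = 3897∠-90.0° Ω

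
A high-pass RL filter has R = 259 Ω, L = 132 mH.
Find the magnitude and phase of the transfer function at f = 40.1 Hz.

Step 1 — Angular frequency: ω = 2π·40.1 = 252 rad/s.
Step 2 — Transfer function: H(jω) = jωL/(R + jωL).
Step 3 — Numerator jωL = j·33.26; denominator R + jωL = 259 + j33.26.
Step 4 — H = 0.01622 + j0.1263.
Step 5 — Magnitude: |H| = 0.1274 (-17.9 dB); phase: φ = 82.7°.

|H| = 0.1274 (-17.9 dB), φ = 82.7°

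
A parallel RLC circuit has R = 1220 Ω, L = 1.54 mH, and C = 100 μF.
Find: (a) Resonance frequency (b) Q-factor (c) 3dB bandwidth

Step 1 — Resonance: ω₀ = 1/√(LC) = 1/√(0.00154·0.0001) = 2548 rad/s.
Step 2 — f₀ = ω₀/(2π) = 405.6 Hz.
Step 3 — Parallel Q: Q = R/(ω₀L) = 1220/(2548·0.00154) = 310.9.
Step 4 — Bandwidth: Δω = ω₀/Q = 8.197 rad/s; BW = Δω/(2π) = 1.305 Hz.

(a) f₀ = 405.6 Hz  (b) Q = 310.9  (c) BW = 1.305 Hz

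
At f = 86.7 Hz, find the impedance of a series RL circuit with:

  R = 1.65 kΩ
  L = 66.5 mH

Step 1 — Angular frequency: ω = 2π·f = 2π·86.7 = 544.8 rad/s.
Step 2 — Component impedances:
  R: Z = R = 1650 Ω
  L: Z = jωL = j·544.8·0.0665 = 0 + j36.23 Ω
Step 3 — Series combination: Z_total = R + L = 1650 + j36.23 Ω = 1650∠1.3° Ω.

Z = 1650 + j36.23 Ω = 1650∠1.3° Ω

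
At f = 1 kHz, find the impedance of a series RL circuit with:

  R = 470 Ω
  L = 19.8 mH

Step 1 — Angular frequency: ω = 2π·f = 2π·1000 = 6283 rad/s.
Step 2 — Component impedances:
  R: Z = R = 470 Ω
  L: Z = jωL = j·6283·0.0198 = 0 + j124.4 Ω
Step 3 — Series combination: Z_total = R + L = 470 + j124.4 Ω = 486.2∠14.8° Ω.

Z = 470 + j124.4 Ω = 486.2∠14.8° Ω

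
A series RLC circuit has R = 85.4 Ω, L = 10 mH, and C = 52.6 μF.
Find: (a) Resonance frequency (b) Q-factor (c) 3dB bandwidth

Step 1 — Resonance: ω₀ = 1/√(LC) = 1/√(0.01·5.26e-05) = 1379 rad/s.
Step 2 — f₀ = ω₀/(2π) = 219.4 Hz.
Step 3 — Series Q: Q = ω₀L/R = 1379·0.01/85.4 = 0.1615.
Step 4 — Bandwidth: Δω = ω₀/Q = 8540 rad/s; BW = Δω/(2π) = 1359 Hz.

(a) f₀ = 219.4 Hz  (b) Q = 0.1615  (c) BW = 1359 Hz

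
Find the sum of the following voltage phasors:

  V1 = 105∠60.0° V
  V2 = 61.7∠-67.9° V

Step 1 — Convert each phasor to rectangular form:
  V1 = 105·(cos(60.0°) + j·sin(60.0°)) = 52.5 + j90.93 V
  V2 = 61.7·(cos(-67.9°) + j·sin(-67.9°)) = 23.21 - j57.17 V
Step 2 — Sum components: V_total = 75.71 + j33.77 V.
Step 3 — Convert to polar: |V_total| = 82.9 V, ∠V_total = 24.0°.

V_total = 82.9∠24.0° V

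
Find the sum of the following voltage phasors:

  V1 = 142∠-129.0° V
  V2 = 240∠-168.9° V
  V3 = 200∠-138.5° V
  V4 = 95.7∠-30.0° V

Step 1 — Convert each phasor to rectangular form:
  V1 = 142·(cos(-129.0°) + j·sin(-129.0°)) = -89.36 - j110.4 V
  V2 = 240·(cos(-168.9°) + j·sin(-168.9°)) = -235.5 - j46.21 V
  V3 = 200·(cos(-138.5°) + j·sin(-138.5°)) = -149.8 - j132.5 V
  V4 = 95.7·(cos(-30.0°) + j·sin(-30.0°)) = 82.88 - j47.85 V
Step 2 — Sum components: V_total = -391.8 - j336.9 V.
Step 3 — Convert to polar: |V_total| = 516.7 V, ∠V_total = -139.3°.

V_total = 516.7∠-139.3° V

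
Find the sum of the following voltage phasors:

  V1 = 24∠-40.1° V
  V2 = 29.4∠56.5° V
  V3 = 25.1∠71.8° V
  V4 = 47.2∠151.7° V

Step 1 — Convert each phasor to rectangular form:
  V1 = 24·(cos(-40.1°) + j·sin(-40.1°)) = 18.36 - j15.46 V
  V2 = 29.4·(cos(56.5°) + j·sin(56.5°)) = 16.23 + j24.52 V
  V3 = 25.1·(cos(71.8°) + j·sin(71.8°)) = 7.84 + j23.84 V
  V4 = 47.2·(cos(151.7°) + j·sin(151.7°)) = -41.56 + j22.38 V
Step 2 — Sum components: V_total = 0.8661 + j55.28 V.
Step 3 — Convert to polar: |V_total| = 55.29 V, ∠V_total = 89.1°.

V_total = 55.29∠89.1° V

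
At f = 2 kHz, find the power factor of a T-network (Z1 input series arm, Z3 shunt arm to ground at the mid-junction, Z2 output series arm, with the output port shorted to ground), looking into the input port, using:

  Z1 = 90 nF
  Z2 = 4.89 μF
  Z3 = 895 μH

Step 1 — Angular frequency: ω = 2π·f = 2π·2000 = 1.257e+04 rad/s.
Step 2 — Component impedances:
  Z1: Z = 1/(jωC) = -j/(ω·C) = 0 - j884.2 Ω
  Z2: Z = 1/(jωC) = -j/(ω·C) = 0 - j16.27 Ω
  Z3: Z = jωL = j·1.257e+04·0.000895 = 0 + j11.25 Ω
Step 3 — With the output port shorted to ground, the output series arm Z2 runs from the junction to ground; the shunt arm Z3 also runs from the junction to ground. They appear in parallel: Z3 || Z2 = 0 + j36.41 Ω.
Step 4 — Series with input arm Z1: Z_in = Z1 + (Z3 || Z2) = 0 - j847.8 Ω = 847.8∠-90.0° Ω.
Step 5 — Power factor: PF = cos(φ) = Re(Z)/|Z| = 0/847.8 = 0.
Step 6 — Type: Im(Z) = -847.8 ⇒ leading (phase φ = -90.0°).

PF = 0 (leading, φ = -90.0°)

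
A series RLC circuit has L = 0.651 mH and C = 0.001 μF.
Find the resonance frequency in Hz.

Step 1 — Resonance condition Im(Z)=0 gives ω₀ = 1/√(LC).
Step 2 — ω₀ = 1/√(0.000651·1e-09) = 1.239e+06 rad/s.
Step 3 — f₀ = ω₀/(2π) = 1.973e+05 Hz.

f₀ = 1.973e+05 Hz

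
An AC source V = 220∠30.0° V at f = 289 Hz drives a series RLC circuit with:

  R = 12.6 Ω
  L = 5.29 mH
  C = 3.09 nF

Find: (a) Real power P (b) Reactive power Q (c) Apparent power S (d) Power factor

Step 1 — Angular frequency: ω = 2π·f = 2π·289 = 1816 rad/s.
Step 2 — Component impedances:
  R: Z = R = 12.6 Ω
  L: Z = jωL = j·1816·0.00529 = 0 + j9.606 Ω
  C: Z = 1/(jωC) = -j/(ω·C) = 0 - j1.782e+05 Ω
Step 3 — Series combination: Z_total = R + L + C = 12.6 - j1.782e+05 Ω = 1.782e+05∠-90.0° Ω.
Step 4 — Source phasor: V = 220∠30.0° V = 190.5 + j110 V.
Step 5 — Current: I = V / Z = -0.0006172 + j0.001069 A = 0.001234∠120.0° A.
Step 6 — Complex power: S = V·I* = 1.92e-05 - j0.2716 VA.
Step 7 — Real power: P = Re(S) = 1.92e-05 W.
Step 8 — Reactive power: Q = Im(S) = -0.2716 VAR.
Step 9 — Apparent power: |S| = 0.2716 VA.
Step 10 — Power factor: PF = P/|S| = 7.07e-05 (leading).

(a) P = 1.92e-05 W  (b) Q = -0.2716 VAR  (c) S = 0.2716 VA  (d) PF = 7.07e-05 (leading)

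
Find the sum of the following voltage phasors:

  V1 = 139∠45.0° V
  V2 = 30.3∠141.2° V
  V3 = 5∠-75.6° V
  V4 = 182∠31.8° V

Step 1 — Convert each phasor to rectangular form:
  V1 = 139·(cos(45.0°) + j·sin(45.0°)) = 98.29 + j98.29 V
  V2 = 30.3·(cos(141.2°) + j·sin(141.2°)) = -23.61 + j18.99 V
  V3 = 5·(cos(-75.6°) + j·sin(-75.6°)) = 1.243 - j4.843 V
  V4 = 182·(cos(31.8°) + j·sin(31.8°)) = 154.7 + j95.91 V
Step 2 — Sum components: V_total = 230.6 + j208.3 V.
Step 3 — Convert to polar: |V_total| = 310.8 V, ∠V_total = 42.1°.

V_total = 310.8∠42.1° V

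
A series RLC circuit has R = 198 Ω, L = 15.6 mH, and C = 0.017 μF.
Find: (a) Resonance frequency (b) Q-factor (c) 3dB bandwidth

Step 1 — Resonance condition Im(Z)=0 gives ω₀ = 1/√(LC).
Step 2 — ω₀ = 1/√(0.0156·1.7e-08) = 6.141e+04 rad/s.
Step 3 — f₀ = ω₀/(2π) = 9773 Hz.
Step 4 — Series Q: Q = ω₀L/R = 6.141e+04·0.0156/198 = 4.838.
Step 5 — 3dB bandwidth: Δω = ω₀/Q = 1.269e+04 rad/s; BW = Δω/(2π) = 2020 Hz.

(a) f₀ = 9773 Hz  (b) Q = 4.838  (c) BW = 2020 Hz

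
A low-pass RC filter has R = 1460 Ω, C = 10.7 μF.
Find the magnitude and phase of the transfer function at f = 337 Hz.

Step 1 — Angular frequency: ω = 2π·337 = 2117 rad/s.
Step 2 — Transfer function: H(jω) = 1/(1 + jωRC).
Step 3 — Denominator: 1 + jωRC = 1 + j·2117·1460·1.07e-05 = 1 + j33.08.
Step 4 — H = 0.0009131 - j0.0302.
Step 5 — Magnitude: |H| = 0.03022 (-30.4 dB); phase: φ = -88.3°.

|H| = 0.03022 (-30.4 dB), φ = -88.3°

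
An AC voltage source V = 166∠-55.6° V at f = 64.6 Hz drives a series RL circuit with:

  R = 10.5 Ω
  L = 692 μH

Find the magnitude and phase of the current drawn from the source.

Step 1 — Angular frequency: ω = 2π·f = 2π·64.6 = 405.9 rad/s.
Step 2 — Component impedances:
  R: Z = R = 10.5 Ω
  L: Z = jωL = j·405.9·0.000692 = 0 + j0.2809 Ω
Step 3 — Series combination: Z_total = R + L = 10.5 + j0.2809 Ω = 10.5∠1.5° Ω.
Step 4 — Source phasor: V = 166∠-55.6° V = 93.78 - j137 V.
Step 5 — Ohm's law: I = V / Z_total = (93.78 - j137) / (10.5 + j0.2809) = 8.577 - j13.27 A.
Step 6 — Convert to polar: |I| = 15.8 A, ∠I = -57.1°.

I = 15.8∠-57.1° A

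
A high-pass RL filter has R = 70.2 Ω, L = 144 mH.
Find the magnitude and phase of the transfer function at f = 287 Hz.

Step 1 — Angular frequency: ω = 2π·287 = 1803 rad/s.
Step 2 — Transfer function: H(jω) = jωL/(R + jωL).
Step 3 — Numerator jωL = j·259.7; denominator R + jωL = 70.2 + j259.7.
Step 4 — H = 0.9319 + j0.2519.
Step 5 — Magnitude: |H| = 0.9653 (-0.3 dB); phase: φ = 15.1°.

|H| = 0.9653 (-0.3 dB), φ = 15.1°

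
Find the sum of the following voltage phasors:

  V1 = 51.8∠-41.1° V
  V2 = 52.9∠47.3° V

Step 1 — Convert each phasor to rectangular form:
  V1 = 51.8·(cos(-41.1°) + j·sin(-41.1°)) = 39.03 - j34.05 V
  V2 = 52.9·(cos(47.3°) + j·sin(47.3°)) = 35.87 + j38.88 V
Step 2 — Sum components: V_total = 74.91 + j4.825 V.
Step 3 — Convert to polar: |V_total| = 75.06 V, ∠V_total = 3.7°.

V_total = 75.06∠3.7° V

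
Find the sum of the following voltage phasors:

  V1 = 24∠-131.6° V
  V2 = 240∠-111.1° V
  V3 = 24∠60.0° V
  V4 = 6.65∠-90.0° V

Step 1 — Convert each phasor to rectangular form:
  V1 = 24·(cos(-131.6°) + j·sin(-131.6°)) = -15.93 - j17.95 V
  V2 = 240·(cos(-111.1°) + j·sin(-111.1°)) = -86.4 - j223.9 V
  V3 = 24·(cos(60.0°) + j·sin(60.0°)) = 12 + j20.78 V
  V4 = 6.65·(cos(-90.0°) + j·sin(-90.0°)) = 0 - j6.65 V
Step 2 — Sum components: V_total = -90.33 - j227.7 V.
Step 3 — Convert to polar: |V_total| = 245 V, ∠V_total = -111.6°.

V_total = 245∠-111.6° V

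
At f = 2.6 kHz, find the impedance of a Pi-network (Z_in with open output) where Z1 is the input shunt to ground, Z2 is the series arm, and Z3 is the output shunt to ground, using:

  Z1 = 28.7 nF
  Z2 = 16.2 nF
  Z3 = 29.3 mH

Step 1 — Angular frequency: ω = 2π·f = 2π·2600 = 1.634e+04 rad/s.
Step 2 — Component impedances:
  Z1: Z = 1/(jωC) = -j/(ω·C) = 0 - j2133 Ω
  Z2: Z = 1/(jωC) = -j/(ω·C) = 0 - j3779 Ω
  Z3: Z = jωL = j·1.634e+04·0.0293 = 0 + j478.7 Ω
Step 3 — With open output, the series arm Z2 and the output shunt Z3 appear in series to ground: Z2 + Z3 = 0 - j3300 Ω.
Step 4 — Parallel with input shunt Z1: Z_in = Z1 || (Z2 + Z3) = 0 - j1296 Ω = 1296∠-90.0° Ω.

Z = 0 - j1296 Ω = 1296∠-90.0° Ω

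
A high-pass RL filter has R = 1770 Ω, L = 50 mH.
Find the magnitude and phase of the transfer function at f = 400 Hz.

Step 1 — Angular frequency: ω = 2π·400 = 2513 rad/s.
Step 2 — Transfer function: H(jω) = jωL/(R + jωL).
Step 3 — Numerator jωL = j·125.7; denominator R + jωL = 1770 + j125.7.
Step 4 — H = 0.005015 + j0.07064.
Step 5 — Magnitude: |H| = 0.07082 (-23.0 dB); phase: φ = 85.9°.

|H| = 0.07082 (-23.0 dB), φ = 85.9°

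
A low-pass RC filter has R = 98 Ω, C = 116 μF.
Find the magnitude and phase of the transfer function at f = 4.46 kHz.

Step 1 — Angular frequency: ω = 2π·4460 = 2.802e+04 rad/s.
Step 2 — Transfer function: H(jω) = 1/(1 + jωRC).
Step 3 — Denominator: 1 + jωRC = 1 + j·2.802e+04·98·0.000116 = 1 + j318.6.
Step 4 — H = 9.854e-06 - j0.003139.
Step 5 — Magnitude: |H| = 0.003139 (-50.1 dB); phase: φ = -89.8°.

|H| = 0.003139 (-50.1 dB), φ = -89.8°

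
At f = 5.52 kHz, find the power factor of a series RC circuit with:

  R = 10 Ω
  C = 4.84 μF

Step 1 — Angular frequency: ω = 2π·f = 2π·5520 = 3.468e+04 rad/s.
Step 2 — Component impedances:
  R: Z = R = 10 Ω
  C: Z = 1/(jωC) = -j/(ω·C) = 0 - j5.957 Ω
Step 3 — Series combination: Z_total = R + C = 10 - j5.957 Ω = 11.64∠-30.8° Ω.
Step 4 — Power factor: PF = cos(φ) = Re(Z)/|Z| = 10/11.64 = 0.8591.
Step 5 — Type: Im(Z) = -5.957 ⇒ leading (phase φ = -30.8°).

PF = 0.8591 (leading, φ = -30.8°)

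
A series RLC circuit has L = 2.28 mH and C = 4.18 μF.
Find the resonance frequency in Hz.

Step 1 — Resonance condition Im(Z)=0 gives ω₀ = 1/√(LC).
Step 2 — ω₀ = 1/√(0.00228·4.18e-06) = 1.024e+04 rad/s.
Step 3 — f₀ = ω₀/(2π) = 1630 Hz.

f₀ = 1630 Hz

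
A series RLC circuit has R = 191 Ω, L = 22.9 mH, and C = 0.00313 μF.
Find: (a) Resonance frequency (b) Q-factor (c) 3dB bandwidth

Step 1 — Resonance: ω₀ = 1/√(LC) = 1/√(0.0229·3.13e-09) = 1.181e+05 rad/s.
Step 2 — f₀ = ω₀/(2π) = 1.88e+04 Hz.
Step 3 — Series Q: Q = ω₀L/R = 1.181e+05·0.0229/191 = 14.16.
Step 4 — Bandwidth: Δω = ω₀/Q = 8341 rad/s; BW = Δω/(2π) = 1327 Hz.

(a) f₀ = 1.88e+04 Hz  (b) Q = 14.16  (c) BW = 1327 Hz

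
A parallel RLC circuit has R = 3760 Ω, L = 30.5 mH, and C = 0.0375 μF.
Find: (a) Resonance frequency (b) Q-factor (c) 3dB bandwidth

Step 1 — Resonance: ω₀ = 1/√(LC) = 1/√(0.0305·3.75e-08) = 2.957e+04 rad/s.
Step 2 — f₀ = ω₀/(2π) = 4706 Hz.
Step 3 — Parallel Q: Q = R/(ω₀L) = 3760/(2.957e+04·0.0305) = 4.169.
Step 4 — Bandwidth: Δω = ω₀/Q = 7092 rad/s; BW = Δω/(2π) = 1129 Hz.

(a) f₀ = 4706 Hz  (b) Q = 4.169  (c) BW = 1129 Hz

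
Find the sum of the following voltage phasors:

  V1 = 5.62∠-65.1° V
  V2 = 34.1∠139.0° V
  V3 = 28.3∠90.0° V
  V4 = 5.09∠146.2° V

Step 1 — Convert each phasor to rectangular form:
  V1 = 5.62·(cos(-65.1°) + j·sin(-65.1°)) = 2.366 - j5.098 V
  V2 = 34.1·(cos(139.0°) + j·sin(139.0°)) = -25.74 + j22.37 V
  V3 = 28.3·(cos(90.0°) + j·sin(90.0°)) = 0 + j28.3 V
  V4 = 5.09·(cos(146.2°) + j·sin(146.2°)) = -4.23 + j2.832 V
Step 2 — Sum components: V_total = -27.6 + j48.41 V.
Step 3 — Convert to polar: |V_total| = 55.72 V, ∠V_total = 119.7°.

V_total = 55.72∠119.7° V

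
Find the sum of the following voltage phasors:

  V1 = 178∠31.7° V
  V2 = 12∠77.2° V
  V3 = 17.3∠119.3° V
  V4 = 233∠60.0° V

Step 1 — Convert each phasor to rectangular form:
  V1 = 178·(cos(31.7°) + j·sin(31.7°)) = 151.4 + j93.53 V
  V2 = 12·(cos(77.2°) + j·sin(77.2°)) = 2.659 + j11.7 V
  V3 = 17.3·(cos(119.3°) + j·sin(119.3°)) = -8.466 + j15.09 V
  V4 = 233·(cos(60.0°) + j·sin(60.0°)) = 116.5 + j201.8 V
Step 2 — Sum components: V_total = 262.1 + j322.1 V.
Step 3 — Convert to polar: |V_total| = 415.3 V, ∠V_total = 50.9°.

V_total = 415.3∠50.9° V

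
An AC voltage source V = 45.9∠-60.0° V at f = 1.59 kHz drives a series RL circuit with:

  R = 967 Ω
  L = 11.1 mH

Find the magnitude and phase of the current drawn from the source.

Step 1 — Angular frequency: ω = 2π·f = 2π·1590 = 9990 rad/s.
Step 2 — Component impedances:
  R: Z = R = 967 Ω
  L: Z = jωL = j·9990·0.0111 = 0 + j110.9 Ω
Step 3 — Series combination: Z_total = R + L = 967 + j110.9 Ω = 973.3∠6.5° Ω.
Step 4 — Source phasor: V = 45.9∠-60.0° V = 22.95 - j39.75 V.
Step 5 — Ohm's law: I = V / Z_total = (22.95 - j39.75) / (967 + j110.9) = 0.01877 - j0.04326 A.
Step 6 — Convert to polar: |I| = 0.04716 A, ∠I = -66.5°.

I = 0.04716∠-66.5° A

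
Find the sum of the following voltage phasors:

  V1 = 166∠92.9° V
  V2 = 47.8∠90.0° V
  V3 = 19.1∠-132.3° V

Step 1 — Convert each phasor to rectangular form:
  V1 = 166·(cos(92.9°) + j·sin(92.9°)) = -8.398 + j165.8 V
  V2 = 47.8·(cos(90.0°) + j·sin(90.0°)) = 0 + j47.8 V
  V3 = 19.1·(cos(-132.3°) + j·sin(-132.3°)) = -12.85 - j14.13 V
Step 2 — Sum components: V_total = -21.25 + j199.5 V.
Step 3 — Convert to polar: |V_total| = 200.6 V, ∠V_total = 96.1°.

V_total = 200.6∠96.1° V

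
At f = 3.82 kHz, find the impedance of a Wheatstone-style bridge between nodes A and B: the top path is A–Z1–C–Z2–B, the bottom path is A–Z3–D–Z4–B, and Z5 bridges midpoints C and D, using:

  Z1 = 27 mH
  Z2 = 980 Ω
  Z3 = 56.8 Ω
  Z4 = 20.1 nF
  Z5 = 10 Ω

Step 1 — Angular frequency: ω = 2π·f = 2π·3820 = 2.4e+04 rad/s.
Step 2 — Component impedances:
  Z1: Z = jωL = j·2.4e+04·0.027 = 0 + j648 Ω
  Z2: Z = R = 980 Ω
  Z3: Z = R = 56.8 Ω
  Z4: Z = 1/(jωC) = -j/(ω·C) = 0 - j2073 Ω
  Z5: Z = R = 10 Ω
Step 3 — Bridge requires nodal analysis (the Z5 bridge couples midpoints C and D, so the two paths cannot be reduced to a simple series/parallel combination). Setting node B to ground and injecting 1 A at node A, the 3-node admittance system at A, C, D solves to V_A = Z_AB = 863 - j378.5 Ω = 942.4∠-23.7° Ω.

Z = 863 - j378.5 Ω = 942.4∠-23.7° Ω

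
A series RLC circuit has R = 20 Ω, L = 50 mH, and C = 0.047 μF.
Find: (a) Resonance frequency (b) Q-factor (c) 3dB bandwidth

Step 1 — Resonance condition Im(Z)=0 gives ω₀ = 1/√(LC).
Step 2 — ω₀ = 1/√(0.05·4.7e-08) = 2.063e+04 rad/s.
Step 3 — f₀ = ω₀/(2π) = 3283 Hz.
Step 4 — Series Q: Q = ω₀L/R = 2.063e+04·0.05/20 = 51.57.
Step 5 — 3dB bandwidth: Δω = ω₀/Q = 400 rad/s; BW = Δω/(2π) = 63.66 Hz.

(a) f₀ = 3283 Hz  (b) Q = 51.57  (c) BW = 63.66 Hz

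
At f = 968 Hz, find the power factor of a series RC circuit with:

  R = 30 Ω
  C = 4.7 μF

Step 1 — Angular frequency: ω = 2π·f = 2π·968 = 6082 rad/s.
Step 2 — Component impedances:
  R: Z = R = 30 Ω
  C: Z = 1/(jωC) = -j/(ω·C) = 0 - j34.98 Ω
Step 3 — Series combination: Z_total = R + C = 30 - j34.98 Ω = 46.08∠-49.4° Ω.
Step 4 — Power factor: PF = cos(φ) = Re(Z)/|Z| = 30/46.08 = 0.651.
Step 5 — Type: Im(Z) = -34.98 ⇒ leading (phase φ = -49.4°).

PF = 0.651 (leading, φ = -49.4°)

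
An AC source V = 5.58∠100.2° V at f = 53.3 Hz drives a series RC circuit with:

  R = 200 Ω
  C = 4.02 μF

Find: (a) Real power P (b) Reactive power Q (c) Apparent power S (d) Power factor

Step 1 — Angular frequency: ω = 2π·f = 2π·53.3 = 334.9 rad/s.
Step 2 — Component impedances:
  R: Z = R = 200 Ω
  C: Z = 1/(jωC) = -j/(ω·C) = 0 - j742.8 Ω
Step 3 — Series combination: Z_total = R + C = 200 - j742.8 Ω = 769.2∠-74.9° Ω.
Step 4 — Source phasor: V = 5.58∠100.2° V = -0.9881 + j5.492 V.
Step 5 — Current: I = V / Z = -0.007228 + j0.0006158 A = 0.007254∠175.1° A.
Step 6 — Complex power: S = V·I* = 0.01052 - j0.03908 VA.
Step 7 — Real power: P = Re(S) = 0.01052 W.
Step 8 — Reactive power: Q = Im(S) = -0.03908 VAR.
Step 9 — Apparent power: |S| = 0.04048 VA.
Step 10 — Power factor: PF = P/|S| = 0.26 (leading).

(a) P = 0.01052 W  (b) Q = -0.03908 VAR  (c) S = 0.04048 VA  (d) PF = 0.26 (leading)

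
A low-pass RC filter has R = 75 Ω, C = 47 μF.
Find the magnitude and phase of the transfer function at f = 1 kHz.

Step 1 — Angular frequency: ω = 2π·1000 = 6283 rad/s.
Step 2 — Transfer function: H(jω) = 1/(1 + jωRC).
Step 3 — Denominator: 1 + jωRC = 1 + j·6283·75·4.7e-05 = 1 + j22.15.
Step 4 — H = 0.002034 - j0.04506.
Step 5 — Magnitude: |H| = 0.0451 (-26.9 dB); phase: φ = -87.4°.

|H| = 0.0451 (-26.9 dB), φ = -87.4°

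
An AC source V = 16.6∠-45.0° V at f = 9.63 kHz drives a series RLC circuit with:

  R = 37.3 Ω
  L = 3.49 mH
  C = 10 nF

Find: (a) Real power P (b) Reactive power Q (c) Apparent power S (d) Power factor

Step 1 — Angular frequency: ω = 2π·f = 2π·9630 = 6.051e+04 rad/s.
Step 2 — Component impedances:
  R: Z = R = 37.3 Ω
  L: Z = jωL = j·6.051e+04·0.00349 = 0 + j211.2 Ω
  C: Z = 1/(jωC) = -j/(ω·C) = 0 - j1653 Ω
Step 3 — Series combination: Z_total = R + L + C = 37.3 - j1442 Ω = 1442∠-88.5° Ω.
Step 4 — Source phasor: V = 16.6∠-45.0° V = 11.74 - j11.74 V.
Step 5 — Current: I = V / Z = 0.008348 + j0.007927 A = 0.01151∠43.5° A.
Step 6 — Complex power: S = V·I* = 0.004943 - j0.191 VA.
Step 7 — Real power: P = Re(S) = 0.004943 W.
Step 8 — Reactive power: Q = Im(S) = -0.191 VAR.
Step 9 — Apparent power: |S| = 0.1911 VA.
Step 10 — Power factor: PF = P/|S| = 0.02587 (leading).

(a) P = 0.004943 W  (b) Q = -0.191 VAR  (c) S = 0.1911 VA  (d) PF = 0.02587 (leading)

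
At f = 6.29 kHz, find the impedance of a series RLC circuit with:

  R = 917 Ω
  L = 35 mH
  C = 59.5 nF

Step 1 — Angular frequency: ω = 2π·f = 2π·6290 = 3.952e+04 rad/s.
Step 2 — Component impedances:
  R: Z = R = 917 Ω
  L: Z = jωL = j·3.952e+04·0.035 = 0 + j1383 Ω
  C: Z = 1/(jωC) = -j/(ω·C) = 0 - j425.3 Ω
Step 3 — Series combination: Z_total = R + L + C = 917 + j958 Ω = 1326∠46.3° Ω.

Z = 917 + j958 Ω = 1326∠46.3° Ω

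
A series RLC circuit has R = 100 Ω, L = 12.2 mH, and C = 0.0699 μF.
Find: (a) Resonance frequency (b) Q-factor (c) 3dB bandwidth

Step 1 — Resonance condition Im(Z)=0 gives ω₀ = 1/√(LC).
Step 2 — ω₀ = 1/√(0.0122·6.99e-08) = 3.424e+04 rad/s.
Step 3 — f₀ = ω₀/(2π) = 5450 Hz.
Step 4 — Series Q: Q = ω₀L/R = 3.424e+04·0.0122/100 = 4.178.
Step 5 — 3dB bandwidth: Δω = ω₀/Q = 8197 rad/s; BW = Δω/(2π) = 1305 Hz.

(a) f₀ = 5450 Hz  (b) Q = 4.178  (c) BW = 1305 Hz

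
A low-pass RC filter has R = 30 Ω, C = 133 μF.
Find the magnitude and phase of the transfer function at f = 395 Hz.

Step 1 — Angular frequency: ω = 2π·395 = 2482 rad/s.
Step 2 — Transfer function: H(jω) = 1/(1 + jωRC).
Step 3 — Denominator: 1 + jωRC = 1 + j·2482·30·0.000133 = 1 + j9.903.
Step 4 — H = 0.01009 - j0.09996.
Step 5 — Magnitude: |H| = 0.1005 (-20.0 dB); phase: φ = -84.2°.

|H| = 0.1005 (-20.0 dB), φ = -84.2°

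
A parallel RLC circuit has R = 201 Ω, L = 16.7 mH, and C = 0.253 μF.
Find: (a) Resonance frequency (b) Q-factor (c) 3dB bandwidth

Step 1 — Resonance: ω₀ = 1/√(LC) = 1/√(0.0167·2.53e-07) = 1.538e+04 rad/s.
Step 2 — f₀ = ω₀/(2π) = 2449 Hz.
Step 3 — Parallel Q: Q = R/(ω₀L) = 201/(1.538e+04·0.0167) = 0.7823.
Step 4 — Bandwidth: Δω = ω₀/Q = 1.966e+04 rad/s; BW = Δω/(2π) = 3130 Hz.

(a) f₀ = 2449 Hz  (b) Q = 0.7823  (c) BW = 3130 Hz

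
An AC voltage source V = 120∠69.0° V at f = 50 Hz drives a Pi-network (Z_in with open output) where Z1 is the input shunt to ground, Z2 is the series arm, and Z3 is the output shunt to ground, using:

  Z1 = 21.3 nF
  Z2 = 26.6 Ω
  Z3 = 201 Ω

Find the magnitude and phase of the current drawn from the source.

Step 1 — Angular frequency: ω = 2π·f = 2π·50 = 314.2 rad/s.
Step 2 — Component impedances:
  Z1: Z = 1/(jωC) = -j/(ω·C) = 0 - j1.494e+05 Ω
  Z2: Z = R = 26.6 Ω
  Z3: Z = R = 201 Ω
Step 3 — With open output, the series arm Z2 and the output shunt Z3 appear in series to ground: Z2 + Z3 = 227.6 Ω.
Step 4 — Parallel with input shunt Z1: Z_in = Z1 || (Z2 + Z3) = 227.6 - j0.3466 Ω = 227.6∠-0.1° Ω.
Step 5 — Source phasor: V = 120∠69.0° V = 43 + j112 V.
Step 6 — Ohm's law: I = V / Z_total = (43 + j112) / (227.6 - j0.3466) = 0.1882 + j0.4925 A.
Step 7 — Convert to polar: |I| = 0.5272 A, ∠I = 69.1°.

I = 0.5272∠69.1° A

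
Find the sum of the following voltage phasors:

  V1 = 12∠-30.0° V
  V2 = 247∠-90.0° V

Step 1 — Convert each phasor to rectangular form:
  V1 = 12·(cos(-30.0°) + j·sin(-30.0°)) = 10.39 - j6 V
  V2 = 247·(cos(-90.0°) + j·sin(-90.0°)) = 0 - j247 V
Step 2 — Sum components: V_total = 10.39 - j253 V.
Step 3 — Convert to polar: |V_total| = 253.2 V, ∠V_total = -87.6°.

V_total = 253.2∠-87.6° V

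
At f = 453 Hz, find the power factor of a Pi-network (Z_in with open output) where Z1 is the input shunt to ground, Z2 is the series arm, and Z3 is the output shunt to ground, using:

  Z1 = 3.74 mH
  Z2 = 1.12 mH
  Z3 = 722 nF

Step 1 — Angular frequency: ω = 2π·f = 2π·453 = 2846 rad/s.
Step 2 — Component impedances:
  Z1: Z = jωL = j·2846·0.00374 = 0 + j10.65 Ω
  Z2: Z = jωL = j·2846·0.00112 = 0 + j3.188 Ω
  Z3: Z = 1/(jωC) = -j/(ω·C) = 0 - j486.6 Ω
Step 3 — With open output, the series arm Z2 and the output shunt Z3 appear in series to ground: Z2 + Z3 = 0 - j483.4 Ω.
Step 4 — Parallel with input shunt Z1: Z_in = Z1 || (Z2 + Z3) = 0 + j10.88 Ω = 10.88∠90.0° Ω.
Step 5 — Power factor: PF = cos(φ) = Re(Z)/|Z| = -0/10.88 = -0.
Step 6 — Type: Im(Z) = 10.88 ⇒ lagging (phase φ = 90.0°).

PF = -0 (lagging, φ = 90.0°)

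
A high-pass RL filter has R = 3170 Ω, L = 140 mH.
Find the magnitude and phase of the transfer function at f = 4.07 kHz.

Step 1 — Angular frequency: ω = 2π·4070 = 2.557e+04 rad/s.
Step 2 — Transfer function: H(jω) = jωL/(R + jωL).
Step 3 — Numerator jωL = j·3580; denominator R + jωL = 3170 + j3580.
Step 4 — H = 0.5605 + j0.4963.
Step 5 — Magnitude: |H| = 0.7487 (-2.5 dB); phase: φ = 41.5°.

|H| = 0.7487 (-2.5 dB), φ = 41.5°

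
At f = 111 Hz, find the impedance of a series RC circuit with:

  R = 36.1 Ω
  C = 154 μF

Step 1 — Angular frequency: ω = 2π·f = 2π·111 = 697.4 rad/s.
Step 2 — Component impedances:
  R: Z = R = 36.1 Ω
  C: Z = 1/(jωC) = -j/(ω·C) = 0 - j9.311 Ω
Step 3 — Series combination: Z_total = R + C = 36.1 - j9.311 Ω = 37.28∠-14.5° Ω.

Z = 36.1 - j9.311 Ω = 37.28∠-14.5° Ω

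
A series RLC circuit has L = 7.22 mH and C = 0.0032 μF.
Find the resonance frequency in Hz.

Step 1 — Resonance condition Im(Z)=0 gives ω₀ = 1/√(LC).
Step 2 — ω₀ = 1/√(0.00722·3.2e-09) = 2.08e+05 rad/s.
Step 3 — f₀ = ω₀/(2π) = 3.311e+04 Hz.

f₀ = 3.311e+04 Hz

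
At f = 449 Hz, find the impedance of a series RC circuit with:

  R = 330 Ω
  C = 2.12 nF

Step 1 — Angular frequency: ω = 2π·f = 2π·449 = 2821 rad/s.
Step 2 — Component impedances:
  R: Z = R = 330 Ω
  C: Z = 1/(jωC) = -j/(ω·C) = 0 - j1.672e+05 Ω
Step 3 — Series combination: Z_total = R + C = 330 - j1.672e+05 Ω = 1.672e+05∠-89.9° Ω.

Z = 330 - j1.672e+05 Ω = 1.672e+05∠-89.9° Ω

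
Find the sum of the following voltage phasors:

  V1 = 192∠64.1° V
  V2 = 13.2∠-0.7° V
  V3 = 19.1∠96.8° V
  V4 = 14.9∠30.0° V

Step 1 — Convert each phasor to rectangular form:
  V1 = 192·(cos(64.1°) + j·sin(64.1°)) = 83.87 + j172.7 V
  V2 = 13.2·(cos(-0.7°) + j·sin(-0.7°)) = 13.2 - j0.1613 V
  V3 = 19.1·(cos(96.8°) + j·sin(96.8°)) = -2.262 + j18.97 V
  V4 = 14.9·(cos(30.0°) + j·sin(30.0°)) = 12.9 + j7.45 V
Step 2 — Sum components: V_total = 107.7 + j199 V.
Step 3 — Convert to polar: |V_total| = 226.3 V, ∠V_total = 61.6°.

V_total = 226.3∠61.6° V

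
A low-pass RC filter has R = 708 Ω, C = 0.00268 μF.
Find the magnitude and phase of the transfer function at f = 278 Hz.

Step 1 — Angular frequency: ω = 2π·278 = 1747 rad/s.
Step 2 — Transfer function: H(jω) = 1/(1 + jωRC).
Step 3 — Denominator: 1 + jωRC = 1 + j·1747·708·2.68e-09 = 1 + j0.003314.
Step 4 — H = 1 - j0.003314.
Step 5 — Magnitude: |H| = 1 (-0.0 dB); phase: φ = -0.2°.

|H| = 1 (-0.0 dB), φ = -0.2°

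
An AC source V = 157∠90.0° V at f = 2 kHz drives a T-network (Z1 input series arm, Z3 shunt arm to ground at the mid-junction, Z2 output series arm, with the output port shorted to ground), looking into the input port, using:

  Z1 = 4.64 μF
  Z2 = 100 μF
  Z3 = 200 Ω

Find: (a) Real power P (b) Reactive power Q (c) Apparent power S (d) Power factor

Step 1 — Angular frequency: ω = 2π·f = 2π·2000 = 1.257e+04 rad/s.
Step 2 — Component impedances:
  Z1: Z = 1/(jωC) = -j/(ω·C) = 0 - j17.15 Ω
  Z2: Z = 1/(jωC) = -j/(ω·C) = 0 - j0.7958 Ω
  Z3: Z = R = 200 Ω
Step 3 — With the output port shorted to ground, the output series arm Z2 runs from the junction to ground; the shunt arm Z3 also runs from the junction to ground. They appear in parallel: Z3 || Z2 = 0.003166 - j0.7958 Ω.
Step 4 — Series with input arm Z1: Z_in = Z1 + (Z3 || Z2) = 0.003166 - j17.95 Ω = 17.95∠-90.0° Ω.
Step 5 — Source phasor: V = 157∠90.0° V = 0 + j157 V.
Step 6 — Current: I = V / Z = -8.748 + j0.001543 A = 8.748∠180.0° A.
Step 7 — Complex power: S = V·I* = 0.2423 - j1374 VA.
Step 8 — Real power: P = Re(S) = 0.2423 W.
Step 9 — Reactive power: Q = Im(S) = -1374 VAR.
Step 10 — Apparent power: |S| = 1374 VA.
Step 11 — Power factor: PF = P/|S| = 0.0001764 (leading).

(a) P = 0.2423 W  (b) Q = -1374 VAR  (c) S = 1374 VA  (d) PF = 0.0001764 (leading)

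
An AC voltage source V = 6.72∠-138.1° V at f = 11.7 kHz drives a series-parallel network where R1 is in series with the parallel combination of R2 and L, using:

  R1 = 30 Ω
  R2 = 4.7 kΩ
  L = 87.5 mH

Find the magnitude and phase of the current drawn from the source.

Step 1 — Angular frequency: ω = 2π·f = 2π·1.17e+04 = 7.351e+04 rad/s.
Step 2 — Component impedances:
  R1: Z = R = 30 Ω
  R2: Z = R = 4700 Ω
  L: Z = jωL = j·7.351e+04·0.0875 = 0 + j6432 Ω
Step 3 — Parallel branch: R2 || L = 1/(1/R2 + 1/L) = 3064 + j2239 Ω.
Step 4 — Series with R1: Z_total = R1 + (R2 || L) = 3094 + j2239 Ω = 3819∠35.9° Ω.
Step 5 — Source phasor: V = 6.72∠-138.1° V = -5.002 - j4.488 V.
Step 6 — Ohm's law: I = V / Z_total = (-5.002 - j4.488) / (3094 + j2239) = -0.00175 - j0.0001843 A.
Step 7 — Convert to polar: |I| = 0.00176 A, ∠I = -174.0°.

I = 0.00176∠-174.0° A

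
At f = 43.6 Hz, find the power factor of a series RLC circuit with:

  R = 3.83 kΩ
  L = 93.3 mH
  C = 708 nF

Step 1 — Angular frequency: ω = 2π·f = 2π·43.6 = 273.9 rad/s.
Step 2 — Component impedances:
  R: Z = R = 3830 Ω
  L: Z = jωL = j·273.9·0.0933 = 0 + j25.56 Ω
  C: Z = 1/(jωC) = -j/(ω·C) = 0 - j5156 Ω
Step 3 — Series combination: Z_total = R + L + C = 3830 - j5130 Ω = 6402∠-53.3° Ω.
Step 4 — Power factor: PF = cos(φ) = Re(Z)/|Z| = 3830/6402.2 = 0.5982.
Step 5 — Type: Im(Z) = -5130 ⇒ leading (phase φ = -53.3°).

PF = 0.5982 (leading, φ = -53.3°)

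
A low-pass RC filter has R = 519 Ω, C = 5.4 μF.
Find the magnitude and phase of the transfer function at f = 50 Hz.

Step 1 — Angular frequency: ω = 2π·50 = 314.2 rad/s.
Step 2 — Transfer function: H(jω) = 1/(1 + jωRC).
Step 3 — Denominator: 1 + jωRC = 1 + j·314.2·519·5.4e-06 = 1 + j0.8805.
Step 4 — H = 0.5633 - j0.496.
Step 5 — Magnitude: |H| = 0.7505 (-2.5 dB); phase: φ = -41.4°.

|H| = 0.7505 (-2.5 dB), φ = -41.4°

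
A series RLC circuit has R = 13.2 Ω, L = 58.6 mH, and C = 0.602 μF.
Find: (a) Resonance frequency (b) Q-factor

Step 1 — Resonance condition Im(Z)=0 gives ω₀ = 1/√(LC).
Step 2 — ω₀ = 1/√(0.0586·6.02e-07) = 5324 rad/s.
Step 3 — f₀ = ω₀/(2π) = 847.4 Hz.
Step 4 — Series Q: Q = ω₀L/R = 5324·0.0586/13.2 = 23.64.

(a) f₀ = 847.4 Hz  (b) Q = 23.64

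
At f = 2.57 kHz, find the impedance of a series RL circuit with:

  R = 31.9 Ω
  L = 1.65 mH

Step 1 — Angular frequency: ω = 2π·f = 2π·2570 = 1.615e+04 rad/s.
Step 2 — Component impedances:
  R: Z = R = 31.9 Ω
  L: Z = jωL = j·1.615e+04·0.00165 = 0 + j26.64 Ω
Step 3 — Series combination: Z_total = R + L = 31.9 + j26.64 Ω = 41.56∠39.9° Ω.

Z = 31.9 + j26.64 Ω = 41.56∠39.9° Ω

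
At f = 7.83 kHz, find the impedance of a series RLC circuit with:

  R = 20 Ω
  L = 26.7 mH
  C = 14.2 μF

Step 1 — Angular frequency: ω = 2π·f = 2π·7830 = 4.92e+04 rad/s.
Step 2 — Component impedances:
  R: Z = R = 20 Ω
  L: Z = jωL = j·4.92e+04·0.0267 = 0 + j1314 Ω
  C: Z = 1/(jωC) = -j/(ω·C) = 0 - j1.431 Ω
Step 3 — Series combination: Z_total = R + L + C = 20 + j1312 Ω = 1312∠89.1° Ω.

Z = 20 + j1312 Ω = 1312∠89.1° Ω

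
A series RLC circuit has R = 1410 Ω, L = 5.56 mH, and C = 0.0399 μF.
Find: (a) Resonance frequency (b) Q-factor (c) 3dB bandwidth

Step 1 — Resonance: ω₀ = 1/√(LC) = 1/√(0.00556·3.99e-08) = 6.714e+04 rad/s.
Step 2 — f₀ = ω₀/(2π) = 1.069e+04 Hz.
Step 3 — Series Q: Q = ω₀L/R = 6.714e+04·0.00556/1410 = 0.2647.
Step 4 — Bandwidth: Δω = ω₀/Q = 2.536e+05 rad/s; BW = Δω/(2π) = 4.036e+04 Hz.

(a) f₀ = 1.069e+04 Hz  (b) Q = 0.2647  (c) BW = 4.036e+04 Hz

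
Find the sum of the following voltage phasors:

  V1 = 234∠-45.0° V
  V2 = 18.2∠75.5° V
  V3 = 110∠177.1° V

Step 1 — Convert each phasor to rectangular form:
  V1 = 234·(cos(-45.0°) + j·sin(-45.0°)) = 165.5 - j165.5 V
  V2 = 18.2·(cos(75.5°) + j·sin(75.5°)) = 4.557 + j17.62 V
  V3 = 110·(cos(177.1°) + j·sin(177.1°)) = -109.9 + j5.565 V
Step 2 — Sum components: V_total = 60.16 - j142.3 V.
Step 3 — Convert to polar: |V_total| = 154.5 V, ∠V_total = -67.1°.

V_total = 154.5∠-67.1° V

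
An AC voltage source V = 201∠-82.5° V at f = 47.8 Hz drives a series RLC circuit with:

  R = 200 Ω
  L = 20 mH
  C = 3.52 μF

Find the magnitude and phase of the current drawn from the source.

Step 1 — Angular frequency: ω = 2π·f = 2π·47.8 = 300.3 rad/s.
Step 2 — Component impedances:
  R: Z = R = 200 Ω
  L: Z = jωL = j·300.3·0.02 = 0 + j6.007 Ω
  C: Z = 1/(jωC) = -j/(ω·C) = 0 - j945.9 Ω
Step 3 — Series combination: Z_total = R + L + C = 200 - j939.9 Ω = 960.9∠-78.0° Ω.
Step 4 — Source phasor: V = 201∠-82.5° V = 26.24 - j199.3 V.
Step 5 — Ohm's law: I = V / Z_total = (26.24 - j199.3) / (200 - j939.9) = 0.2085 - j0.01646 A.
Step 6 — Convert to polar: |I| = 0.2092 A, ∠I = -4.5°.

I = 0.2092∠-4.5° A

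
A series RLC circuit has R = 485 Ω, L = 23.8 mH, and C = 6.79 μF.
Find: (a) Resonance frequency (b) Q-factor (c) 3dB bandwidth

Step 1 — Resonance condition Im(Z)=0 gives ω₀ = 1/√(LC).
Step 2 — ω₀ = 1/√(0.0238·6.79e-06) = 2488 rad/s.
Step 3 — f₀ = ω₀/(2π) = 395.9 Hz.
Step 4 — Series Q: Q = ω₀L/R = 2488·0.0238/485 = 0.1221.
Step 5 — 3dB bandwidth: Δω = ω₀/Q = 2.038e+04 rad/s; BW = Δω/(2π) = 3243 Hz.

(a) f₀ = 395.9 Hz  (b) Q = 0.1221  (c) BW = 3243 Hz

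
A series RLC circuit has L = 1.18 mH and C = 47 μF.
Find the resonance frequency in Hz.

Step 1 — Resonance condition Im(Z)=0 gives ω₀ = 1/√(LC).
Step 2 — ω₀ = 1/√(0.00118·4.7e-05) = 4246 rad/s.
Step 3 — f₀ = ω₀/(2π) = 675.8 Hz.

f₀ = 675.8 Hz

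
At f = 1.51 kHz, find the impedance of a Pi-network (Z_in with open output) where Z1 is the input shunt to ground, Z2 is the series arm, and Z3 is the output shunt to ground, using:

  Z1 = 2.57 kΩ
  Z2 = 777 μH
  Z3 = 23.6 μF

Step 1 — Angular frequency: ω = 2π·f = 2π·1510 = 9488 rad/s.
Step 2 — Component impedances:
  Z1: Z = R = 2570 Ω
  Z2: Z = jωL = j·9488·0.000777 = 0 + j7.372 Ω
  Z3: Z = 1/(jωC) = -j/(ω·C) = 0 - j4.466 Ω
Step 3 — With open output, the series arm Z2 and the output shunt Z3 appear in series to ground: Z2 + Z3 = 0 + j2.906 Ω.
Step 4 — Parallel with input shunt Z1: Z_in = Z1 || (Z2 + Z3) = 0.003285 + j2.906 Ω = 2.906∠89.9° Ω.

Z = 0.003285 + j2.906 Ω = 2.906∠89.9° Ω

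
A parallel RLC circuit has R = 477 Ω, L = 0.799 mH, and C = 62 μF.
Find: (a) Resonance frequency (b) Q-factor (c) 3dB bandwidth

Step 1 — Resonance: ω₀ = 1/√(LC) = 1/√(0.000799·6.2e-05) = 4493 rad/s.
Step 2 — f₀ = ω₀/(2π) = 715.1 Hz.
Step 3 — Parallel Q: Q = R/(ω₀L) = 477/(4493·0.000799) = 132.9.
Step 4 — Bandwidth: Δω = ω₀/Q = 33.81 rad/s; BW = Δω/(2π) = 5.382 Hz.

(a) f₀ = 715.1 Hz  (b) Q = 132.9  (c) BW = 5.382 Hz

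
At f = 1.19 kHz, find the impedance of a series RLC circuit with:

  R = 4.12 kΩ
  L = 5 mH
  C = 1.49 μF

Step 1 — Angular frequency: ω = 2π·f = 2π·1190 = 7477 rad/s.
Step 2 — Component impedances:
  R: Z = R = 4120 Ω
  L: Z = jωL = j·7477·0.005 = 0 + j37.38 Ω
  C: Z = 1/(jωC) = -j/(ω·C) = 0 - j89.76 Ω
Step 3 — Series combination: Z_total = R + L + C = 4120 - j52.38 Ω = 4120∠-0.7° Ω.

Z = 4120 - j52.38 Ω = 4120∠-0.7° Ω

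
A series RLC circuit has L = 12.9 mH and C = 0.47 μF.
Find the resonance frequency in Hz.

Step 1 — Resonance condition Im(Z)=0 gives ω₀ = 1/√(LC).
Step 2 — ω₀ = 1/√(0.0129·4.7e-07) = 1.284e+04 rad/s.
Step 3 — f₀ = ω₀/(2π) = 2044 Hz.

f₀ = 2044 Hz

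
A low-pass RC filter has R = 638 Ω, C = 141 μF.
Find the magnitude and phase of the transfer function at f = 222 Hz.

Step 1 — Angular frequency: ω = 2π·222 = 1395 rad/s.
Step 2 — Transfer function: H(jω) = 1/(1 + jωRC).
Step 3 — Denominator: 1 + jωRC = 1 + j·1395·638·0.000141 = 1 + j125.5.
Step 4 — H = 6.351e-05 - j0.007969.
Step 5 — Magnitude: |H| = 0.007969 (-42.0 dB); phase: φ = -89.5°.

|H| = 0.007969 (-42.0 dB), φ = -89.5°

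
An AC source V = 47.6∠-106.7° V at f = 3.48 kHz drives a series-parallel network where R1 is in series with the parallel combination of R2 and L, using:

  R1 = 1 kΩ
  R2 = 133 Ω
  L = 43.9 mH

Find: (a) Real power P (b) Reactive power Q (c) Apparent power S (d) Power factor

Step 1 — Angular frequency: ω = 2π·f = 2π·3480 = 2.187e+04 rad/s.
Step 2 — Component impedances:
  R1: Z = R = 1000 Ω
  R2: Z = R = 133 Ω
  L: Z = jωL = j·2.187e+04·0.0439 = 0 + j959.9 Ω
Step 3 — Parallel branch: R2 || L = 1/(1/R2 + 1/L) = 130.5 + j18.08 Ω.
Step 4 — Series with R1: Z_total = R1 + (R2 || L) = 1130 + j18.08 Ω = 1131∠0.9° Ω.
Step 5 — Source phasor: V = 47.6∠-106.7° V = -13.68 - j45.59 V.
Step 6 — Current: I = V / Z = -0.01274 - j0.04013 A = 0.0421∠-107.6° A.
Step 7 — Complex power: S = V·I* = 2.004 + j0.03205 VA.
Step 8 — Real power: P = Re(S) = 2.004 W.
Step 9 — Reactive power: Q = Im(S) = 0.03205 VAR.
Step 10 — Apparent power: |S| = 2.004 VA.
Step 11 — Power factor: PF = P/|S| = 0.9999 (lagging).

(a) P = 2.004 W  (b) Q = 0.03205 VAR  (c) S = 2.004 VA  (d) PF = 0.9999 (lagging)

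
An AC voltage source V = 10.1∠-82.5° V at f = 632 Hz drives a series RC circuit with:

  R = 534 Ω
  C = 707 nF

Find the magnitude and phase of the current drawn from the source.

Step 1 — Angular frequency: ω = 2π·f = 2π·632 = 3971 rad/s.
Step 2 — Component impedances:
  R: Z = R = 534 Ω
  C: Z = 1/(jωC) = -j/(ω·C) = 0 - j356.2 Ω
Step 3 — Series combination: Z_total = R + C = 534 - j356.2 Ω = 641.9∠-33.7° Ω.
Step 4 — Source phasor: V = 10.1∠-82.5° V = 1.318 - j10.01 V.
Step 5 — Ohm's law: I = V / Z_total = (1.318 - j10.01) / (534 - j356.2) = 0.01037 - j0.01184 A.
Step 6 — Convert to polar: |I| = 0.01573 A, ∠I = -48.8°.

I = 0.01573∠-48.8° A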